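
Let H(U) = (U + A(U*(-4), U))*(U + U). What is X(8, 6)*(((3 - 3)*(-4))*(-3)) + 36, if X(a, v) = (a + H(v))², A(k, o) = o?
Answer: 36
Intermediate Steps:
H(U) = 4*U² (H(U) = (U + U)*(U + U) = (2*U)*(2*U) = 4*U²)
X(a, v) = (a + 4*v²)²
X(8, 6)*(((3 - 3)*(-4))*(-3)) + 36 = (8 + 4*6²)²*(((3 - 3)*(-4))*(-3)) + 36 = (8 + 4*36)²*((0*(-4))*(-3)) + 36 = (8 + 144)²*(0*(-3)) + 36 = 152²*0 + 36 = 23104*0 + 36 = 0 + 36 = 36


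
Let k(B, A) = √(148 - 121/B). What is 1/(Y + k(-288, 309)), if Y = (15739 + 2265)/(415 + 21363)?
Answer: -28230560064/5044950001993 + 1422843852*√85490/5044950001993 ≈ 0.076867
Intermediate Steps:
Y = 9002/10889 (Y = 18004/21778 = 18004*(1/21778) = 9002/10889 ≈ 0.82671)
1/(Y + k(-288, 309)) = 1/(9002/10889 + √(148 - 121/(-288))) = 1/(9002/10889 + √(148 - 121*(-1/288))) = 1/(9002/10889 + √(148 + 121/288)) = 1/(9002/10889 + √(42745/288)) = 1/(9002/10889 + √85490/24)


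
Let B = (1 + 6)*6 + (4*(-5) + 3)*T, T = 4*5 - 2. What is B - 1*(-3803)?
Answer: 3539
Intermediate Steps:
T = 18 (T = 20 - 2 = 18)
B = -264 (B = (1 + 6)*6 + (4*(-5) + 3)*18 = 7*6 + (-20 + 3)*18 = 42 - 17*18 = 42 - 306 = -264)
B - 1*(-3803) = -264 - 1*(-3803) = -264 + 3803 = 3539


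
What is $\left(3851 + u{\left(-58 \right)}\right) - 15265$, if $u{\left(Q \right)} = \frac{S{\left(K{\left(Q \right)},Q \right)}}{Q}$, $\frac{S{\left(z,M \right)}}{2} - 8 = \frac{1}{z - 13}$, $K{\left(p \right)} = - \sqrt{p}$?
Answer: $\frac{- 331014 \sqrt{58} + 4303181 i}{29 \left(\sqrt{58} - 13 i\right)} \approx -11414.0 - 0.0011578 i$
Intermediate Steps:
$S{\left(z,M \right)} = 16 + \frac{2}{-13 + z}$ ($S{\left(z,M \right)} = 16 + \frac{2}{z - 13} = 16 + \frac{2}{-13 + z}$)
$u{\left(Q \right)} = \frac{2 \left(-103 - 8 \sqrt{Q}\right)}{Q \left(-13 - \sqrt{Q}\right)}$ ($u{\left(Q \right)} = \frac{2 \frac{1}{-13 - \sqrt{Q}} \left(-103 + 8 \left(- \sqrt{Q}\right)\right)}{Q} = \frac{2 \frac{1}{-13 - \sqrt{Q}} \left(-103 - 8 \sqrt{Q}\right)}{Q} = \frac{2 \left(-103 - 8 \sqrt{Q}\right)}{Q \left(-13 - \sqrt{Q}\right)}$)
$\left(3851 + u{\left(-58 \right)}\right) - 15265 = \left(3851 + \frac{2 \left(103 + 8 \sqrt{-58}\right)}{\left(-58\right) \left(13 + \sqrt{-58}\right)}\right) - 15265 = \left(3851 + 2 \left(- \frac{1}{58}\right) \frac{1}{13 + i \sqrt{58}} \left(103 + 8 i \sqrt{58}\right)\right) - 15265 = \left(3851 - \frac{103 + 8 i \sqrt{58}}{29 \left(13 + i \sqrt{58}\right)}\right) - 15265 = -11414 - \frac{103 + 8 i \sqrt{58}}{29 \left(13 + i \sqrt{58}\right)}$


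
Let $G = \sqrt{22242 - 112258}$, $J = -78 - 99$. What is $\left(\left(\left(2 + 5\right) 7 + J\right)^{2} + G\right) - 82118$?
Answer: $-65734 + 4 i \sqrt{5626} \approx -65734.0 + 300.03 i$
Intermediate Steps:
$J = -177$
$G = 4 i \sqrt{5626}$ ($G = \sqrt{-90016} = 4 i \sqrt{5626} \approx 300.03 i$)
$\left(\left(\left(2 + 5\right) 7 + J\right)^{2} + G\right) - 82118 = \left(\left(\left(2 + 5\right) 7 - 177\right)^{2} + 4 i \sqrt{5626}\right) - 82118 = \left(\left(7 \cdot 7 - 177\right)^{2} + 4 i \sqrt{5626}\right) - 82118 = \left(\left(49 - 177\right)^{2} + 4 i \sqrt{5626}\right) - 82118 = \left(\left(-128\right)^{2} + 4 i \sqrt{5626}\right) - 82118 = \left(16384 + 4 i \sqrt{5626}\right) - 82118 = -65734 + 4 i \sqrt{5626}$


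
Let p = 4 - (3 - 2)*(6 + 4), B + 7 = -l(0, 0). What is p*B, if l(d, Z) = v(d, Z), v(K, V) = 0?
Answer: 42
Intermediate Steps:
l(d, Z) = 0
B = -7 (B = -7 - 1*0 = -7 + 0 = -7)
p = -6 (p = 4 - 10 = -6)
p*B = -6*(-7) = 42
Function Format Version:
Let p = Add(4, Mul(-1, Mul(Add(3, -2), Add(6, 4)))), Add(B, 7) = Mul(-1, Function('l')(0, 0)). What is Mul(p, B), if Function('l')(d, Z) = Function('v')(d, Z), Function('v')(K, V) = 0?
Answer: 42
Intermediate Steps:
Function('l')(d, Z) = 0
B = -7 (B = Add(-7, Mul(-1, 0)) = Add(-7, 0) = -7)
p = -6 (p = Add(4, Mul(-1, Mul(1, 10))) = Add(4, Mul(-1, 10)) = Add(4, -10) = -6)
Mul(p, B) = Mul(-6, -7) = 42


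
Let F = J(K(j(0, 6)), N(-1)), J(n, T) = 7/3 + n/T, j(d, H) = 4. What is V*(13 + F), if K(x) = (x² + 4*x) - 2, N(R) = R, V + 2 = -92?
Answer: 4136/3 ≈ 1378.7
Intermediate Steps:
V = -94 (V = -2 - 92 = -94)
K(x) = -2 + x² + 4*x
J(n, T) = 7/3 + n/T (J(n, T) = 7*(⅓) + n/T = 7/3 + n/T)
F = -83/3 (F = 7/3 + (-2 + 4² + 4*4)/(-1) = 7/3 + (-2 + 16 + 16)*(-1) = 7/3 + 30*(-1) = 7/3 - 30 = -83/3 ≈ -27.667)
V*(13 + F) = -94*(13 - 83/3) = -94*(-44/3) = 4136/3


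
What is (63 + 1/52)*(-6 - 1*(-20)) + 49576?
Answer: 1311915/26 ≈ 50458.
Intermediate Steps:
(63 + 1/52)*(-6 - 1*(-20)) + 49576 = (63 + 1/52)*(-6 + 20) + 49576 = (3277/52)*14 + 49576 = 22939/26 + 49576 = 1311915/26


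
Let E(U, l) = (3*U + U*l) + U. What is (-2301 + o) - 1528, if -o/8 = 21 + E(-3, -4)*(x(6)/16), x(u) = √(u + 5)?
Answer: -3997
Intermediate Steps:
x(u) = √(5 + u)
E(U, l) = 4*U + U*l
o = -168 (o = -8*(21 + (-3*(4 - 4))*(√(5 + 6)/16)) = -8*(21 + (-3*0)*(√11*(1/16))) = -8*(21 + 0*(√11/16)) = -8*(21 + 0) = -8*21 = -168)
(-2301 + o) - 1528 = (-2301 - 168) - 1528 = -2469 - 1528 = -3997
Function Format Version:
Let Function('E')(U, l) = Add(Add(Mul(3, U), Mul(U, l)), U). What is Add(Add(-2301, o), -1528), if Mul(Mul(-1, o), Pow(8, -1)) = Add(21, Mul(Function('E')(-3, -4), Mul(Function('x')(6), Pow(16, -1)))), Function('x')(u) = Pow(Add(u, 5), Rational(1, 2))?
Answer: -3997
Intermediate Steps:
Function('x')(u) = Pow(Add(5, u), Rational(1, 2))
Function('E')(U, l) = Add(Mul(4, U), Mul(U, l))
o = -168 (o = Mul(-8, Add(21, Mul(Mul(-3, Add(4, -4)), Mul(Pow(Add(5, 6), Rational(1, 2)), Pow(16, -1))))) = Mul(-8, Add(21, Mul(Mul(-3, 0), Mul(Pow(11, Rational(1, 2)), Rational(1, 16))))) = Mul(-8, Add(21, Mul(0, Mul(Rational(1, 16), Pow(11, Rational(1, 2)))))) = Mul(-8, Add(21, 0)) = Mul(-8, 21) = -168)
Add(Add(-2301, o), -1528) = Add(Add(-2301, -168), -1528) = Add(-2469, -1528) = -3997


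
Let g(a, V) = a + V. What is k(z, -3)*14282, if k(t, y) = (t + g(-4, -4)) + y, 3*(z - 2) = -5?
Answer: -457024/3 ≈ -1.5234e+5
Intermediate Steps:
z = 1/3 (z = 2 + (1/3)*(-5) = 2 - 5/3 = 1/3 ≈ 0.33333)
g(a, V) = V + a
k(t, y) = -8 + t + y (k(t, y) = (t + (-4 - 4)) + y = (t - 8) + y = (-8 + t) + y = -8 + t + y)
k(z, -3)*14282 = (-8 + 1/3 - 3)*14282 = -32/3*14282 = -457024/3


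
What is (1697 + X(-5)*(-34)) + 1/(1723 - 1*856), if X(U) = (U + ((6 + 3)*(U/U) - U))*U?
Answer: 2797810/867 ≈ 3227.0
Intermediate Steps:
X(U) = 9*U (X(U) = (U + (9*1 - U))*U = (U + (9 - U))*U = 9*U)
(1697 + X(-5)*(-34)) + 1/(1723 - 1*856) = (1697 + (9*(-5))*(-34)) + 1/(1723 - 1*856) = (1697 - 45*(-34)) + 1/(1723 - 856) = (1697 + 1530) + 1/867 = 3227 + 1/867 = 2797810/867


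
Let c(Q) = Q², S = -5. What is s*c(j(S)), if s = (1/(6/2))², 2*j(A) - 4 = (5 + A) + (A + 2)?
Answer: 1/36 ≈ 0.027778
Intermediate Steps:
j(A) = 11/2 + A (j(A) = 2 + ((5 + A) + (A + 2))/2 = 2 + ((5 + A) + (2 + A))/2 = 2 + (7 + 2*A)/2 = 2 + (7/2 + A) = 11/2 + A)
s = ⅑ (s = (1/(6*(½)))² = (1/3)² = (⅓)² = ⅑ ≈ 0.11111)
s*c(j(S)) = (11/2 - 5)²/9 = (½)²/9 = (⅑)*(¼) = 1/36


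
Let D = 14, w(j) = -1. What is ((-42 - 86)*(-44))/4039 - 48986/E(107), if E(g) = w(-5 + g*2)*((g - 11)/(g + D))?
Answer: 11970464803/193872 ≈ 61744.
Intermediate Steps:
E(g) = -(-11 + g)/(14 + g) (E(g) = -(g - 11)/(g + 14) = -(-11 + g)/(14 + g))
((-42 - 86)*(-44))/4039 - 48986/E(107) = ((-42 - 86)*(-44))/4039 - 48986*(14 + 107)/(11 - 1*107) = -128*(-44)*(1/4039) - 48986*121/(11 - 107) = 5632*(1/4039) - 48986/((1/121)*(-96)) = 5632/4039 - 48986/(-96/121) = 5632/4039 - 48986*(-121/96) = 5632/4039 + 2963653/48 = 11970464803/193872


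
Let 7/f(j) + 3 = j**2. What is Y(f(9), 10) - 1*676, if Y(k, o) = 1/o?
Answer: -6759/10 ≈ -675.90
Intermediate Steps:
f(j) = 7/(-3 + j**2)
Y(f(9), 10) - 1*676 = 1/10 - 1*676 = 1/10 - 676 = -6759/10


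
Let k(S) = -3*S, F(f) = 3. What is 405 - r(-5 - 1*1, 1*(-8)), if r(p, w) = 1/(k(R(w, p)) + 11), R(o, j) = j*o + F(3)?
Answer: 57511/142 ≈ 405.01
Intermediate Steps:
R(o, j) = 3 + j*o (R(o, j) = j*o + 3 = 3 + j*o)
r(p, w) = 1/(2 - 3*p*w) (r(p, w) = 1/(-3*(3 + p*w) + 11) = 1/((-9 - 3*p*w) + 11) = 1/(2 - 3*p*w))
405 - r(-5 - 1*1, 1*(-8)) = 405 - (-1)/(-2 + 3*(-5 - 1*1)*(1*(-8))) = 405 - (-1)/(-2 + 3*(-5 - 1)*(-8)) = 405 - (-1)/(-2 + 3*(-6)*(-8)) = 405 - (-1)/(-2 + 144) = 405 - (-1)/142 = 405 - 1*(-1/142) = 405 + 1/142 = 57511/142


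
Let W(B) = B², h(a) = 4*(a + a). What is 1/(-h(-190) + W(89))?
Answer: 1/9441 ≈ 0.00010592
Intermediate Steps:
h(a) = 8*a (h(a) = 4*(2*a) = 8*a)
1/(-h(-190) + W(89)) = 1/(-8*(-190) + 89²) = 1/(-1*(-1520) + 7921) = 1/(1520 + 7921) = 1/9441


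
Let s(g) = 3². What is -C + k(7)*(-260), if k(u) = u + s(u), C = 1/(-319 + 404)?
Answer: -353601/85 ≈ -4160.0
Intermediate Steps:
s(g) = 9
C = 1/85 ≈ 0.011765
k(u) = 9 + u (k(u) = u + 9 = 9 + u)
-C + k(7)*(-260) = -1*1/85 + (9 + 7)*(-260) = -1/85 + 16*(-260) = -1/85 - 4160 = -353601/85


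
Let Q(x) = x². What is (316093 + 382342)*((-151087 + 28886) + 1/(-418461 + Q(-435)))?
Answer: -19565167766796095/229236 ≈ -8.5349e+10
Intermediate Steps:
(316093 + 382342)*((-151087 + 28886) + 1/(-418461 + Q(-435))) = (316093 + 382342)*((-151087 + 28886) + 1/(-418461 + (-435)²)) = 698435*(-122201 + 1/(-418461 + 189225)) = 698435*(-122201 + 1/(-229236)) = 698435*(-122201 - 1/229236) = 698435*(-28012868437/229236) = -19565167766796095/229236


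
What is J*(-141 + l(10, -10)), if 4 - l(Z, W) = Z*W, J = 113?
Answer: -4181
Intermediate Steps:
l(Z, W) = 4 - W*Z (l(Z, W) = 4 - Z*W = 4 - W*Z)
J*(-141 + l(10, -10)) = 113*(-141 + (4 - 1*(-10)*10)) = 113*(-141 + (4 + 100)) = 113*(-141 + 104) = 113*(-37) = -4181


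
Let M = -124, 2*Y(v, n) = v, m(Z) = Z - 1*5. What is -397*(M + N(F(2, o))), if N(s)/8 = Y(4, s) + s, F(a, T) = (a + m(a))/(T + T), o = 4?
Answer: 43273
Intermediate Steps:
m(Z) = -5 + Z (m(Z) = Z - 5 = -5 + Z)
Y(v, n) = v/2
F(a, T) = (-5 + 2*a)/(2*T) (F(a, T) = (a + (-5 + a))/(T + T) = (-5 + 2*a)/((2*T)) = (-5 + 2*a)*(1/(2*T)) = (-5 + 2*a)/(2*T))
N(s) = 16 + 8*s (N(s) = 8*((1/2)*4 + s) = 8*(2 + s) = 16 + 8*s)
-397*(M + N(F(2, o))) = -397*(-124 + (16 + 8*((-5/2 + 2)/4))) = -397*(-124 + (16 + 8*((1/4)*(-1/2)))) = -397*(-124 + (16 + 8*(-1/8))) = -397*(-124 + (16 - 1)) = -397*(-124 + 15) = -397*(-109) = 43273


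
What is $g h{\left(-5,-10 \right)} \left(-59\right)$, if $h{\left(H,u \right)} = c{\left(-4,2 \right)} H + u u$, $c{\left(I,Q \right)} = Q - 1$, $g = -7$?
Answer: $39235$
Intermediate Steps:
$c{\left(I,Q \right)} = -1 + Q$
$h{\left(H,u \right)} = H + u^{2}$ ($h{\left(H,u \right)} = \left(-1 + 2\right) H + u u = 1 H + u^{2} = H + u^{2}$)
$g h{\left(-5,-10 \right)} \left(-59\right) = - 7 \left(-5 + \left(-10\right)^{2}\right) \left(-59\right) = - 7 \left(-5 + 100\right) \left(-59\right) = \left(-7\right) 95 \left(-59\right) = \left(-665\right) \left(-59\right) = 39235$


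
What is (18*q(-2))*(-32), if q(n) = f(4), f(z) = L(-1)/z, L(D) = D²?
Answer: -144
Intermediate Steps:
f(z) = 1/z (f(z) = (-1)²/z = 1/z)
q(n) = ¼ (q(n) = 1/4 = ¼)
(18*q(-2))*(-32) = (18*(¼))*(-32) = (9/2)*(-32) = -144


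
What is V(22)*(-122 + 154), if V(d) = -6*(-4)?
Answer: 768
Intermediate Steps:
V(d) = 24
V(22)*(-122 + 154) = 24*(-122 + 154) = 24*32 = 768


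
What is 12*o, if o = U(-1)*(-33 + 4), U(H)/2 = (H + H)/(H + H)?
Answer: -696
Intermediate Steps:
U(H) = 2 (U(H) = 2*((H + H)/(H + H)) = 2*((2*H)/((2*H))) = 2*((2*H)*(1/(2*H))) = 2*1 = 2)
o = -58 (o = 2*(-33 + 4) = 2*(-29) = -58)
12*o = 12*(-58) = -696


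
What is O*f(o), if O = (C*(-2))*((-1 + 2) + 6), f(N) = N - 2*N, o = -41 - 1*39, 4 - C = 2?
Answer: -2240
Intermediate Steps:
C = 2 (C = 4 - 1*2 = 4 - 2 = 2)
o = -80 (o = -41 - 39 = -80)
f(N) = -N
O = -28 (O = (2*(-2))*((-1 + 2) + 6) = -4*(1 + 6) = -4*7 = -28)
O*f(o) = -(-28)*(-80) = -28*80 = -2240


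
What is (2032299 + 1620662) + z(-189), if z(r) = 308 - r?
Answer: 3653458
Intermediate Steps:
(2032299 + 1620662) + z(-189) = (2032299 + 1620662) + (308 - 1*(-189)) = 3652961 + (308 + 189) = 3652961 + 497 = 3653458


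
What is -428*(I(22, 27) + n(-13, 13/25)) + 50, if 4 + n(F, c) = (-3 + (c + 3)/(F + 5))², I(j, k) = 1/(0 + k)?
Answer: -56001926/16875 ≈ -3318.6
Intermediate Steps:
I(j, k) = 1/k
n(F, c) = -4 + (-3 + (3 + c)/(5 + F))² (n(F, c) = -4 + (-3 + (c + 3)/(F + 5))² = -4 + (-3 + (3 + c)/(5 + F))²)
-428*(I(22, 27) + n(-13, 13/25)) + 50 = -428*(1/27 + (-4 + (12 - 13/25 + 3*(-13))²/(5 - 13)²)) + 50 = -428*(1/27 + (-4 + (12 - 13/25 - 39)²/(-8)²)) + 50 = -428*(1/27 + (-4 + (12 - 1*13/25 - 39)²/64)) + 50 = -428*(1/27 + (-4 + (12 - 13/25 - 39)²/64)) + 50 = -428*(1/27 + (-4 + (-688/25)²/64)) + 50 = -428*(1/27 + (-4 + (1/64)*(473344/625))) + 50 = -428*(1/27 + (-4 + 7396/625)) + 50 = -428*(1/27 + 4896/625) + 50 = -428*132817/16875 + 50 = -56845676/16875 + 50 = -56001926/16875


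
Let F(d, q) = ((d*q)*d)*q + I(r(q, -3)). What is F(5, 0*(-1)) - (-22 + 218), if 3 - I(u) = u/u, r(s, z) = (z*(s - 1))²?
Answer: -194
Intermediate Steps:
r(s, z) = z²*(-1 + s)² (r(s, z) = (z*(-1 + s))² = z²*(-1 + s)²)
I(u) = 2 (I(u) = 3 - u/u = 3 - 1*1 = 3 - 1 = 2)
F(d, q) = 2 + d²*q² (F(d, q) = ((d*q)*d)*q + 2 = (q*d²)*q + 2 = d²*q² + 2 = 2 + d²*q²)
F(5, 0*(-1)) - (-22 + 218) = (2 + 5²*(0*(-1))²) - (-22 + 218) = (2 + 25*0²) - 1*196 = (2 + 25*0) - 196 = (2 + 0) - 196 = 2 - 196 = -194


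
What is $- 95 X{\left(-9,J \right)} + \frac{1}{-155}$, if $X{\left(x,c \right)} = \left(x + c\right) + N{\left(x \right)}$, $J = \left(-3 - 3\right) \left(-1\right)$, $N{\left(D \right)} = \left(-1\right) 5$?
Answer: $\frac{117799}{155} \approx 759.99$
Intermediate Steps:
$N{\left(D \right)} = -5$
$J = 6$ ($J = \left(-6\right) \left(-1\right) = 6$)
$X{\left(x,c \right)} = -5 + c + x$ ($X{\left(x,c \right)} = \left(x + c\right) - 5 = \left(c + x\right) - 5 = -5 + c + x$)
$- 95 X{\left(-9,J \right)} + \frac{1}{-155} = - 95 \left(-5 + 6 - 9\right) + \frac{1}{-155} = \left(-95\right) \left(-8\right) - \frac{1}{155} = 760 - \frac{1}{155} = \frac{117799}{155}$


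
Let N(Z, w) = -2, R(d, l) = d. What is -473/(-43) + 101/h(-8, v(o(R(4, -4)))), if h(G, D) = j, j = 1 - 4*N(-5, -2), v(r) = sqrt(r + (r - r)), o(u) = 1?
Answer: 200/9 ≈ 22.222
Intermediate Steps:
v(r) = sqrt(r) (v(r) = sqrt(r + 0) = sqrt(r))
j = 9 (j = 1 - 4*(-2) = 1 + 8 = 9)
h(G, D) = 9
-473/(-43) + 101/h(-8, v(o(R(4, -4)))) = -473/(-43) + 101/9 = -473*(-1/43) + 101*(1/9) = 11 + 101/9 = 200/9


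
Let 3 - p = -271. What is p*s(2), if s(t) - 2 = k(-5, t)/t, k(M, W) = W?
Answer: 822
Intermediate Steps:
p = 274 (p = 3 - 1*(-271) = 3 + 271 = 274)
s(t) = 3 (s(t) = 2 + t/t = 2 + 1 = 3)
p*s(2) = 274*3 = 822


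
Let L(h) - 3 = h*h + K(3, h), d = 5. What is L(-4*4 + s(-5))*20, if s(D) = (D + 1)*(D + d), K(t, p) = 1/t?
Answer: 15560/3 ≈ 5186.7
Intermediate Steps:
K(t, p) = 1/t
s(D) = (1 + D)*(5 + D) (s(D) = (D + 1)*(D + 5) = (1 + D)*(5 + D))
L(h) = 10/3 + h² (L(h) = 3 + (h*h + 1/3) = 3 + (h² + ⅓) = 3 + (⅓ + h²) = 10/3 + h²)
L(-4*4 + s(-5))*20 = (10/3 + (-4*4 + (5 + (-5)² + 6*(-5)))²)*20 = (10/3 + (-16 + (5 + 25 - 30))²)*20 = (10/3 + (-16 + 0)²)*20 = (10/3 + (-16)²)*20 = (10/3 + 256)*20 = (778/3)*20 = 15560/3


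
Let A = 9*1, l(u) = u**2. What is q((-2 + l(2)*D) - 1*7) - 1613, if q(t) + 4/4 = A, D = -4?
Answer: -1605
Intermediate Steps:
A = 9
q(t) = 8 (q(t) = -1 + 9 = 8)
q((-2 + l(2)*D) - 1*7) - 1613 = 8 - 1613 = -1605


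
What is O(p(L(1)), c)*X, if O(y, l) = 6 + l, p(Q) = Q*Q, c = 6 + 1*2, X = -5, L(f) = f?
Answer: -70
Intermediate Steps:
c = 8 (c = 6 + 2 = 8)
p(Q) = Q²
O(p(L(1)), c)*X = (6 + 8)*(-5) = 14*(-5) = -70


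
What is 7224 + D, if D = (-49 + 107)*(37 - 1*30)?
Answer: 7630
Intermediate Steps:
D = 406 (D = 58*(37 - 30) = 58*7 = 406)
7224 + D = 7224 + 406 = 7630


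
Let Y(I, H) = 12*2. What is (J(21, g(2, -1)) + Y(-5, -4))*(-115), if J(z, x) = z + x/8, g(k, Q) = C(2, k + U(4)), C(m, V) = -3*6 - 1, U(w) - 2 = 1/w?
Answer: -39215/8 ≈ -4901.9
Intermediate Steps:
Y(I, H) = 24
U(w) = 2 + 1/w
C(m, V) = -19 (C(m, V) = -18 - 1 = -19)
g(k, Q) = -19
J(z, x) = z + x/8 (J(z, x) = z + x*(⅛) = z + x/8)
(J(21, g(2, -1)) + Y(-5, -4))*(-115) = ((21 + (⅛)*(-19)) + 24)*(-115) = ((21 - 19/8) + 24)*(-115) = (149/8 + 24)*(-115) = (341/8)*(-115) = -39215/8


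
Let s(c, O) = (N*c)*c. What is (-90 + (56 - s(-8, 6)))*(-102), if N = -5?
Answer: -29172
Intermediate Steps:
s(c, O) = -5*c**2 (s(c, O) = (-5*c)*c = -5*c**2)
(-90 + (56 - s(-8, 6)))*(-102) = (-90 + (56 - (-5)*(-8)**2))*(-102) = (-90 + (56 - (-5)*64))*(-102) = (-90 + (56 - 1*(-320)))*(-102) = (-90 + (56 + 320))*(-102) = (-90 + 376)*(-102) = 286*(-102) = -29172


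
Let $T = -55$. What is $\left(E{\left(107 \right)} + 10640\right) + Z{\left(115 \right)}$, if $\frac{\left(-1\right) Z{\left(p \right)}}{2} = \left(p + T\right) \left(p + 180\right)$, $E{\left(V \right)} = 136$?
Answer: $-24624$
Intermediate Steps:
$Z{\left(p \right)} = - 2 \left(-55 + p\right) \left(180 + p\right)$ ($Z{\left(p \right)} = - 2 \left(p - 55\right) \left(p + 180\right) = - 2 \left(-55 + p\right) \left(180 + p\right)$)
$\left(E{\left(107 \right)} + 10640\right) + Z{\left(115 \right)} = \left(136 + 10640\right) - \left(8950 + 26450\right) = 10776 - 35400 = -24624$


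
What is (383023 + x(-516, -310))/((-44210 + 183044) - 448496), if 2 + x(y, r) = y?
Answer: -382505/309662 ≈ -1.2352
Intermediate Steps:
x(y, r) = -2 + y
(383023 + x(-516, -310))/((-44210 + 183044) - 448496) = (383023 + (-2 - 516))/((-44210 + 183044) - 448496) = (383023 - 518)/(138834 - 448496) = 382505/(-309662) = 382505*(-1/309662) = -382505/309662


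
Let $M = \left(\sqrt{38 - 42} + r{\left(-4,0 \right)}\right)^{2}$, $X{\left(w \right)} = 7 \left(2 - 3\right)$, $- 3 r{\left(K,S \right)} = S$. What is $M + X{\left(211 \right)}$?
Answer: $-11$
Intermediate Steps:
$r{\left(K,S \right)} = - \frac{S}{3}$
$X{\left(w \right)} = -7$ ($X{\left(w \right)} = 7 \left(2 - 3\right) = 7 \left(-1\right) = -7$)
$M = -4$ ($M = \left(\sqrt{38 - 42} - 0\right)^{2} = \left(\sqrt{-4} + 0\right)^{2} = \left(2 i + 0\right)^{2} = \left(2 i\right)^{2} = -4$)
$M + X{\left(211 \right)} = -4 - 7 = -11$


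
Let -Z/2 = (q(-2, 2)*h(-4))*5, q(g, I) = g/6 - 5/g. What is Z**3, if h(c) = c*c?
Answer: -1124864000/27 ≈ -4.1662e+7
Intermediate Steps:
q(g, I) = -5/g + g/6 (q(g, I) = g*(1/6) - 5/g = g/6 - 5/g = -5/g + g/6)
h(c) = c**2
Z = -1040/3 (Z = -2*(-5/(-2) + (1/6)*(-2))*(-4)**2*5 = -2*(-5*(-1/2) - 1/3)*16*5 = -2*(5/2 - 1/3)*16*5 = -2*(13/6)*16*5 = -208*5/3 = -2*520/3 = -1040/3 ≈ -346.67)
Z**3 = (-1040/3)**3 = -1124864000/27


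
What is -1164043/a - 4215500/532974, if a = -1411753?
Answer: -2665420058809/376213821711 ≈ -7.0849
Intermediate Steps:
-1164043/a - 4215500/532974 = -1164043/(-1411753) - 4215500/532974 = -1164043*(-1/1411753) - 4215500*1/532974 = 1164043/1411753 - 2107750/266487 = -2665420058809/376213821711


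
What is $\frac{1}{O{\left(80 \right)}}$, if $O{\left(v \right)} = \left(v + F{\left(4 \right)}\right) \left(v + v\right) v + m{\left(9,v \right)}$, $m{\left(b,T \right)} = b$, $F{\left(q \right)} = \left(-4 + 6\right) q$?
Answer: $\frac{1}{1126409} \approx 8.8778 \cdot 10^{-7}$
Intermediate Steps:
$F{\left(q \right)} = 2 q$
$O{\left(v \right)} = 9 + 2 v^{2} \left(8 + v\right)$ ($O{\left(v \right)} = \left(v + 2 \cdot 4\right) \left(v + v\right) v + 9 = \left(v + 8\right) 2 v v + 9 = \left(8 + v\right) 2 v v + 9 = 2 v \left(8 + v\right) v + 9 = 2 v^{2} \left(8 + v\right) + 9 = 9 + 2 v^{2} \left(8 + v\right)$)
$\frac{1}{O{\left(80 \right)}} = \frac{1}{9 + 2 \cdot 80^{3} + 16 \cdot 80^{2}} = \frac{1}{9 + 2 \cdot 512000 + 16 \cdot 6400} = \frac{1}{9 + 1024000 + 102400} = \frac{1}{1126409}$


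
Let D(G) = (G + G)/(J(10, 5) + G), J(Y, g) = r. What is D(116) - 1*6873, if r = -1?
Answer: -790163/115 ≈ -6871.0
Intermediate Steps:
J(Y, g) = -1
D(G) = 2*G/(-1 + G) (D(G) = (G + G)/(-1 + G) = (2*G)/(-1 + G) = 2*G/(-1 + G))
D(116) - 1*6873 = 2*116/(-1 + 116) - 1*6873 = 2*116/115 - 6873 = 2*116*(1/115) - 6873 = 232/115 - 6873 = -790163/115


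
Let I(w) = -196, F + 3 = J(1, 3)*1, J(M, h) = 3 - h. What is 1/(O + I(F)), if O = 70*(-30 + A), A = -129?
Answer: -1/11326 ≈ -8.8292e-5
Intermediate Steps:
F = -3 (F = -3 + (3 - 1*3)*1 = -3 + (3 - 3)*1 = -3 + 0*1 = -3 + 0 = -3)
O = -11130 (O = 70*(-30 - 129) = 70*(-159) = -11130)
1/(O + I(F)) = 1/(-11130 - 196) = 1/(-11326) = -1/11326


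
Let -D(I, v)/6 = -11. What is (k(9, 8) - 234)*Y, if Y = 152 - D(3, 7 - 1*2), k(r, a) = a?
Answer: -19436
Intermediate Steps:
D(I, v) = 66 (D(I, v) = -6*(-11) = 66)
Y = 86 (Y = 152 - 1*66 = 152 - 66 = 86)
(k(9, 8) - 234)*Y = (8 - 234)*86 = -226*86 = -19436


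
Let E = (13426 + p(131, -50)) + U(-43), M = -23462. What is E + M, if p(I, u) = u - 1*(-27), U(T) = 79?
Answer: -9980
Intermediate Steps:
p(I, u) = 27 + u (p(I, u) = u + 27 = 27 + u)
E = 13482 (E = (13426 + (27 - 50)) + 79 = (13426 - 23) + 79 = 13403 + 79 = 13482)
E + M = 13482 - 23462 = -9980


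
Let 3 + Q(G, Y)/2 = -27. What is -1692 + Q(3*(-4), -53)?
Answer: -1752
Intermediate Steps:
Q(G, Y) = -60 (Q(G, Y) = -6 + 2*(-27) = -6 - 54 = -60)
-1692 + Q(3*(-4), -53) = -1692 - 60 = -1752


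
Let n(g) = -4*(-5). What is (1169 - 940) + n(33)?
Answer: 249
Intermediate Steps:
n(g) = 20
(1169 - 940) + n(33) = (1169 - 940) + 20 = 229 + 20 = 249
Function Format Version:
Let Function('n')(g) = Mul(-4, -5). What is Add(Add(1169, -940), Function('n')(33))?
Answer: 249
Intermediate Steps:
Function('n')(g) = 20
Add(Add(1169, -940), Function('n')(33)) = Add(Add(1169, -940), 20) = Add(229, 20) = 249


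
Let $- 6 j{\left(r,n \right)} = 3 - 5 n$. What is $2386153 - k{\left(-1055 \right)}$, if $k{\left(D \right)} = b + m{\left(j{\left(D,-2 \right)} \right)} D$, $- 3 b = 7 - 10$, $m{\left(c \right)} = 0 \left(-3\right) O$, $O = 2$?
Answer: $2386152$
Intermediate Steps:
$j{\left(r,n \right)} = - \frac{1}{2} + \frac{5 n}{6}$ ($j{\left(r,n \right)} = - \frac{3 - 5 n}{6} = - \frac{1}{2} + \frac{5 n}{6}$)
$m{\left(c \right)} = 0$ ($m{\left(c \right)} = 0 \left(-3\right) 2 = 0 \cdot 2 = 0$)
$b = 1$ ($b = - \frac{7 - 10}{3} = \left(- \frac{1}{3}\right) \left(-3\right) = 1$)
$k{\left(D \right)} = 1$ ($k{\left(D \right)} = 1 + 0 D = 1 + 0 = 1$)
$2386153 - k{\left(-1055 \right)} = 2386153 - 1 = 2386152$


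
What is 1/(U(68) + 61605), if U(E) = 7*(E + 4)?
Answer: 1/62109 ≈ 1.6101e-5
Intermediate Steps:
U(E) = 28 + 7*E (U(E) = 7*(4 + E) = 28 + 7*E)
1/(U(68) + 61605) = 1/((28 + 7*68) + 61605) = 1/((28 + 476) + 61605) = 1/(504 + 61605) = 1/62109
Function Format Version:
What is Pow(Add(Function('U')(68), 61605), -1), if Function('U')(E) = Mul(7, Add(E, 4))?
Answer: Rational(1, 62109) ≈ 1.6101e-5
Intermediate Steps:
Function('U')(E) = Add(28, Mul(7, E)) (Function('U')(E) = Mul(7, Add(4, E)) = Add(28, Mul(7, E)))
Pow(Add(Function('U')(68), 61605), -1) = Pow(Add(Add(28, Mul(7, 68)), 61605), -1) = Pow(Add(Add(28, 476), 61605), -1) = Pow(Add(504, 61605), -1) = Pow(62109, -1) = Rational(1, 62109)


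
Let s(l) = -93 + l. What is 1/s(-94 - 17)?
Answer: -1/204 ≈ -0.0049020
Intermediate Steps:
1/s(-94 - 17) = 1/(-93 + (-94 - 17)) = 1/(-93 - 111) = 1/(-204) = -1/204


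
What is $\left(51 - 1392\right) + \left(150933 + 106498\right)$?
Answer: $256090$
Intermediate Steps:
$\left(51 - 1392\right) + \left(150933 + 106498\right) = \left(51 - 1392\right) + 257431 = -1341 + 257431 = 256090$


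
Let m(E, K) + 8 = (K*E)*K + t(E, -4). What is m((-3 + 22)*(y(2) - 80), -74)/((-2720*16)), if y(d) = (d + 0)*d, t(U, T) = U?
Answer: 1977199/10880 ≈ 181.73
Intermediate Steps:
y(d) = d² (y(d) = d*d = d²)
m(E, K) = -8 + E + E*K² (m(E, K) = -8 + ((K*E)*K + E) = -8 + ((E*K)*K + E) = -8 + (E*K² + E) = -8 + (E + E*K²) = -8 + E + E*K²)
m((-3 + 22)*(y(2) - 80), -74)/((-2720*16)) = (-8 + (-3 + 22)*(2² - 80) + ((-3 + 22)*(2² - 80))*(-74)²)/((-2720*16)) = (-8 + 19*(4 - 80) + (19*(4 - 80))*5476)/(-43520) = (-8 + 19*(-76) + (19*(-76))*5476)*(-1/43520) = (-8 - 1444 - 1444*5476)*(-1/43520) = (-8 - 1444 - 7907344)*(-1/43520) = -7908796*(-1/43520) = 1977199/10880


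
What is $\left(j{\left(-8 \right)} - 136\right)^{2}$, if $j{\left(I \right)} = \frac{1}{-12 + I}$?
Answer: $\frac{7403841}{400} \approx 18510.0$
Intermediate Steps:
$\left(j{\left(-8 \right)} - 136\right)^{2} = \left(\frac{1}{-12 - 8} - 136\right)^{2} = \left(\frac{1}{-20} - 136\right)^{2} = \left(- \frac{1}{20} - 136\right)^{2} = \left(- \frac{2721}{20}\right)^{2} = \frac{7403841}{400}$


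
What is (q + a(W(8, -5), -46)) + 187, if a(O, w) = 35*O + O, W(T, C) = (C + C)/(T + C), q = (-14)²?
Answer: 263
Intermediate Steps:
q = 196
W(T, C) = 2*C/(C + T) (W(T, C) = (2*C)/(C + T) = 2*C/(C + T))
a(O, w) = 36*O
(q + a(W(8, -5), -46)) + 187 = (196 + 36*(2*(-5)/(-5 + 8))) + 187 = (196 + 36*(2*(-5)/3)) + 187 = (196 + 36*(2*(-5)*(⅓))) + 187 = (196 + 36*(-10/3)) + 187 = (196 - 120) + 187 = 76 + 187 = 263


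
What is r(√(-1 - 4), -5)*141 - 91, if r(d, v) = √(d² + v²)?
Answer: -91 + 282*√5 ≈ 539.57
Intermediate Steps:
r(√(-1 - 4), -5)*141 - 91 = √((√(-1 - 4))² + (-5)²)*141 - 91 = √((√(-5))² + 25)*141 - 91 = √((I*√5)² + 25)*141 - 91 = √(-5 + 25)*141 - 91 = √20*141 - 91 = (2*√5)*141 - 91 = 282*√5 - 91 = -91 + 282*√5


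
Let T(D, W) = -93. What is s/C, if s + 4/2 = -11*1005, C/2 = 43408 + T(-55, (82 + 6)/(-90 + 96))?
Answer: -11057/86630 ≈ -0.12763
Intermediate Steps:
C = 86630 (C = 2*(43408 - 93) = 2*43315 = 86630)
s = -11057 (s = -2 - 11*1005 = -2 - 11055 = -11057)
s/C = -11057/86630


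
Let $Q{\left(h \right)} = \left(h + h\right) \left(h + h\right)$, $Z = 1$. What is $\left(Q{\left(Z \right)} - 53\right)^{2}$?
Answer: $2401$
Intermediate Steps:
$Q{\left(h \right)} = 4 h^{2}$ ($Q{\left(h \right)} = 2 h 2 h = 4 h^{2}$)
$\left(Q{\left(Z \right)} - 53\right)^{2} = \left(4 \cdot 1^{2} - 53\right)^{2} = \left(4 \cdot 1 + \left(-71 + 18\right)\right)^{2} = \left(4 - 53\right)^{2} = \left(-49\right)^{2} = 2401$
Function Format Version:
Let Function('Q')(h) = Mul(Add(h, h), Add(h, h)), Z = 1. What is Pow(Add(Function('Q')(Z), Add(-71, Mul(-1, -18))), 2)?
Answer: 2401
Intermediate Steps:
Function('Q')(h) = Mul(4, Pow(h, 2)) (Function('Q')(h) = Mul(Mul(2, h), Mul(2, h)) = Mul(4, Pow(h, 2)))
Pow(Add(Function('Q')(Z), Add(-71, Mul(-1, -18))), 2) = Pow(Add(Mul(4, Pow(1, 2)), Add(-71, Mul(-1, -18))), 2) = Pow(Add(Mul(4, 1), Add(-71, 18)), 2) = Pow(Add(4, -53), 2) = Pow(-49, 2) = 2401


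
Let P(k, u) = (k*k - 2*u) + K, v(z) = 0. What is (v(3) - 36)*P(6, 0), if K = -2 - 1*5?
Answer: -1044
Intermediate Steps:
K = -7 (K = -2 - 5 = -7)
P(k, u) = -7 + k² - 2*u (P(k, u) = (k*k - 2*u) - 7 = (k² - 2*u) - 7 = -7 + k² - 2*u)
(v(3) - 36)*P(6, 0) = (0 - 36)*(-7 + 6² - 2*0) = -36*(-7 + 36 + 0) = -36*29 = -1044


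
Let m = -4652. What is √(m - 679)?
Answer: I*√5331 ≈ 73.014*I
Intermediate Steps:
√(m - 679) = √(-4652 - 679) = √(-5331) = I*√5331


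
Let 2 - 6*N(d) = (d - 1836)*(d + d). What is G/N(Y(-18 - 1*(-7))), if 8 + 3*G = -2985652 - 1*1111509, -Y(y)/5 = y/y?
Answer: 1365723/3068 ≈ 445.15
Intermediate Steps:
Y(y) = -5 (Y(y) = -5*y/y = -5*1 = -5)
G = -1365723 (G = -8/3 + (-2985652 - 1*1111509)/3 = -8/3 + (-2985652 - 1111509)/3 = -8/3 + (⅓)*(-4097161) = -8/3 - 4097161/3 = -1365723)
N(d) = ⅓ - d*(-1836 + d)/3 (N(d) = ⅓ - (d - 1836)*(d + d)/6 = ⅓ - (-1836 + d)*2*d/6 = ⅓ - d*(-1836 + d)/3)
G/N(Y(-18 - 1*(-7))) = -1365723/(⅓ + 612*(-5) - ⅓*(-5)²) = -1365723/(⅓ - 3060 - ⅓*25) = -1365723/(⅓ - 3060 - 25/3) = -1365723/(-3068) = -1365723*(-1/3068) = 1365723/3068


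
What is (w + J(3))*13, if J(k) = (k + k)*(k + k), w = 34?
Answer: 910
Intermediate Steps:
J(k) = 4*k² (J(k) = (2*k)*(2*k) = 4*k²)
(w + J(3))*13 = (34 + 4*3²)*13 = (34 + 4*9)*13 = (34 + 36)*13 = 70*13 = 910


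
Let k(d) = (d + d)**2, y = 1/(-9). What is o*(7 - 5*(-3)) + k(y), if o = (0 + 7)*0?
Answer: 4/81 ≈ 0.049383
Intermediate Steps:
y = -1/9 ≈ -0.11111
k(d) = 4*d**2 (k(d) = (2*d)**2 = 4*d**2)
o = 0 (o = 7*0 = 0)
o*(7 - 5*(-3)) + k(y) = 0*(7 - 5*(-3)) + 4*(-1/9)**2 = 0*(7 + 15) + 4*(1/81) = 0*22 + 4/81 = 0 + 4/81 = 4/81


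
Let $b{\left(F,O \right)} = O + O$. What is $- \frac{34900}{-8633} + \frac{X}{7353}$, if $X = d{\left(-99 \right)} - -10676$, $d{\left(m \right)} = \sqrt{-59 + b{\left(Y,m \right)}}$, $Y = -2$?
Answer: $\frac{348785608}{63478449} + \frac{i \sqrt{257}}{7353} \approx 5.4946 + 0.0021802 i$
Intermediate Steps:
$b{\left(F,O \right)} = 2 O$
$d{\left(m \right)} = \sqrt{-59 + 2 m}$
$X = 10676 + i \sqrt{257}$ ($X = \sqrt{-59 + 2 \left(-99\right)} - -10676 = \sqrt{-59 - 198} + 10676 = \sqrt{-257} + 10676 = i \sqrt{257} + 10676 = 10676 + i \sqrt{257} \approx 10676.0 + 16.031 i$)
$- \frac{34900}{-8633} + \frac{X}{7353} = - \frac{34900}{-8633} + \frac{10676 + i \sqrt{257}}{7353} = \left(-34900\right) \left(- \frac{1}{8633}\right) + \left(10676 + i \sqrt{257}\right) \frac{1}{7353} = \frac{34900}{8633} + \left(\frac{10676}{7353} + \frac{i \sqrt{257}}{7353}\right) = \frac{348785608}{63478449} + \frac{i \sqrt{257}}{7353}$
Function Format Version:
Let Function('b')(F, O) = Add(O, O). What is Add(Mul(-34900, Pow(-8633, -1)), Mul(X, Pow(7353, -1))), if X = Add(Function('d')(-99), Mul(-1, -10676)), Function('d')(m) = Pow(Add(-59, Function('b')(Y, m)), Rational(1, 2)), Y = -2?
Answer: Add(Rational(348785608, 63478449), Mul(Rational(1, 7353), I, Pow(257, Rational(1, 2)))) ≈ Add(5.4946, Mul(0.0021802, I))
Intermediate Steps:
Function('b')(F, O) = Mul(2, O)
Function('d')(m) = Pow(Add(-59, Mul(2, m)), Rational(1, 2))
X = Add(10676, Mul(I, Pow(257, Rational(1, 2)))) (X = Add(Pow(Add(-59, Mul(2, -99)), Rational(1, 2)), Mul(-1, -10676)) = Add(Pow(Add(-59, -198), Rational(1, 2)), 10676) = Add(Pow(-257, Rational(1, 2)), 10676) = Add(Mul(I, Pow(257, Rational(1, 2))), 10676) = Add(10676, Mul(I, Pow(257, Rational(1, 2)))) ≈ Add(10676., Mul(16.031, I)))
Add(Mul(-34900, Pow(-8633, -1)), Mul(X, Pow(7353, -1))) = Add(Mul(-34900, Pow(-8633, -1)), Mul(Add(10676, Mul(I, Pow(257, Rational(1, 2)))), Pow(7353, -1))) = Add(Mul(-34900, Rational(-1, 8633)), Mul(Add(10676, Mul(I, Pow(257, Rational(1, 2)))), Rational(1, 7353))) = Add(Rational(34900, 8633), Add(Rational(10676, 7353), Mul(Rational(1, 7353), I, Pow(257, Rational(1, 2))))) = Add(Rational(348785608, 63478449), Mul(Rational(1, 7353), I, Pow(257, Rational(1, 2))))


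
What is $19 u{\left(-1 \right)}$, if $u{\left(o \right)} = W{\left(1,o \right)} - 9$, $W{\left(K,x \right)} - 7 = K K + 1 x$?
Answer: $-38$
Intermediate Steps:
$W{\left(K,x \right)} = 7 + x + K^{2}$ ($W{\left(K,x \right)} = 7 + \left(K K + 1 x\right) = 7 + \left(K^{2} + x\right) = 7 + \left(x + K^{2}\right) = 7 + x + K^{2}$)
$u{\left(o \right)} = -1 + o$ ($u{\left(o \right)} = \left(7 + o + 1^{2}\right) - 9 = \left(7 + o + 1\right) - 9 = \left(8 + o\right) - 9 = -1 + o$)
$19 u{\left(-1 \right)} = 19 \left(-1 - 1\right) = 19 \left(-2\right) = -38$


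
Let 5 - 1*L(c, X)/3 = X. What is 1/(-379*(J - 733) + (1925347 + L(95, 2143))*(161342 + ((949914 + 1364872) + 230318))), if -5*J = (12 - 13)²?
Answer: 5/25967444100004 ≈ 1.9255e-13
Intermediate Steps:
J = -⅕ (J = -(12 - 13)²/5 = -⅕*(-1)² = -⅕*1 = -⅕ ≈ -0.20000)
L(c, X) = 15 - 3*X
1/(-379*(J - 733) + (1925347 + L(95, 2143))*(161342 + ((949914 + 1364872) + 230318))) = 1/(-379*(-⅕ - 733) + (1925347 + (15 - 3*2143))*(161342 + ((949914 + 1364872) + 230318))) = 1/(-379*(-3666/5) + (1925347 + (15 - 6429))*(161342 + (2314786 + 230318))) = 1/(1389414/5 + (1925347 - 6414)*(161342 + 2545104)) = 1/(1389414/5 + 1918933*2706446) = 1/(1389414/5 + 5193488542118) = 1/(25967444100004/5) = 5/25967444100004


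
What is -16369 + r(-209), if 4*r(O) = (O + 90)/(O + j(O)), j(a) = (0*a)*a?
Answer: -13684365/836 ≈ -16369.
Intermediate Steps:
j(a) = 0 (j(a) = 0*a = 0)
r(O) = (90 + O)/(4*O) (r(O) = ((O + 90)/(O + 0))/4 = ((90 + O)/O)/4 = (90 + O)/(4*O))
-16369 + r(-209) = -16369 + (¼)*(90 - 209)/(-209) = -16369 + (¼)*(-1/209)*(-119) = -16369 + 119/836 = -13684365/836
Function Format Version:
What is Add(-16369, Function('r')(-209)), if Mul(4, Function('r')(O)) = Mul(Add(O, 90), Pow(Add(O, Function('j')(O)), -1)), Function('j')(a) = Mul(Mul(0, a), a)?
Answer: Rational(-13684365, 836) ≈ -16369.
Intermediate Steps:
Function('j')(a) = 0 (Function('j')(a) = Mul(0, a) = 0)
Function('r')(O) = Mul(Rational(1, 4), Pow(O, -1), Add(90, O)) (Function('r')(O) = Mul(Rational(1, 4), Mul(Add(O, 90), Pow(Add(O, 0), -1))) = Mul(Rational(1, 4), Mul(Add(90, O), Pow(O, -1))) = Mul(Rational(1, 4), Mul(Pow(O, -1), Add(90, O))) = Mul(Rational(1, 4), Pow(O, -1), Add(90, O)))
Add(-16369, Function('r')(-209)) = Add(-16369, Mul(Rational(1, 4), Pow(-209, -1), Add(90, -209))) = Add(-16369, Mul(Rational(1, 4), Rational(-1, 209), -119)) = Add(-16369, Rational(119, 836)) = Rational(-13684365, 836)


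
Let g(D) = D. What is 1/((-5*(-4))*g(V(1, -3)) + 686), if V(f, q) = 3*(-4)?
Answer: 1/446 ≈ 0.0022422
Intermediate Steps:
V(f, q) = -12
1/((-5*(-4))*g(V(1, -3)) + 686) = 1/(-5*(-4)*(-12) + 686) = 1/(20*(-12) + 686) = 1/(-240 + 686) = 1/446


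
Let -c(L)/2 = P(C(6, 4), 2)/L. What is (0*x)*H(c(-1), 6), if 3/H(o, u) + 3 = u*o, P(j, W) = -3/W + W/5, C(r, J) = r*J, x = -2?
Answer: 0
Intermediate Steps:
C(r, J) = J*r
P(j, W) = -3/W + W/5 (P(j, W) = -3/W + W*(⅕) = -3/W + W/5)
c(L) = 11/(5*L) (c(L) = -2*(-3/2 + (⅕)*2)/L = -2*(-3*½ + ⅖)/L = -2*(-3/2 + ⅖)/L = -(-11)/(5*L) = 11/(5*L))
H(o, u) = 3/(-3 + o*u) (H(o, u) = 3/(-3 + u*o) = 3/(-3 + o*u))
(0*x)*H(c(-1), 6) = (0*(-2))*(3/(-3 + ((11/5)/(-1))*6)) = 0*(3/(-3 + ((11/5)*(-1))*6)) = 0*(3/(-3 - 11/5*6)) = 0*(3/(-3 - 66/5)) = 0*(3/(-81/5)) = 0*(3*(-5/81)) = 0*(-5/27) = 0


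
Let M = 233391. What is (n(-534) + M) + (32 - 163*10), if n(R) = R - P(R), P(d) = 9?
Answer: 231250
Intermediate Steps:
n(R) = -9 + R (n(R) = R - 1*9 = R - 9 = -9 + R)
(n(-534) + M) + (32 - 163*10) = ((-9 - 534) + 233391) + (32 - 163*10) = (-543 + 233391) + (32 - 1630) = 232848 - 1598 = 231250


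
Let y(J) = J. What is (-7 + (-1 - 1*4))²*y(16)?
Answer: 2304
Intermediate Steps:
(-7 + (-1 - 1*4))²*y(16) = (-7 + (-1 - 1*4))²*16 = (-7 + (-1 - 4))²*16 = (-7 - 5)²*16 = (-12)²*16 = 144*16 = 2304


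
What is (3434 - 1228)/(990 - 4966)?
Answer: -1103/1988 ≈ -0.55483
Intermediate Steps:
(3434 - 1228)/(990 - 4966) = 2206/(-3976) = 2206*(-1/3976) = -1103/1988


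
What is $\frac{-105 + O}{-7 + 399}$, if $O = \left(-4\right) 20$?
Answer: $- \frac{185}{392} \approx -0.47194$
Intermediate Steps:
$O = -80$
$\frac{-105 + O}{-7 + 399} = \frac{-105 - 80}{-7 + 399} = - \frac{185}{392}$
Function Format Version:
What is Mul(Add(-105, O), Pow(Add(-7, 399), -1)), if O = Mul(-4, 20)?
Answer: Rational(-185, 392) ≈ -0.47194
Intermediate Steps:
O = -80
Mul(Add(-105, O), Pow(Add(-7, 399), -1)) = Mul(Add(-105, -80), Pow(Add(-7, 399), -1)) = Mul(-185, Pow(392, -1)) = Mul(-185, Rational(1, 392)) = Rational(-185, 392)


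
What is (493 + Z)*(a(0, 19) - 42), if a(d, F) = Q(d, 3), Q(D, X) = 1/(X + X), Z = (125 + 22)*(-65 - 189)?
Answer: 9248095/6 ≈ 1.5414e+6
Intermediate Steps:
Z = -37338 (Z = 147*(-254) = -37338)
Q(D, X) = 1/(2*X)
a(d, F) = ⅙ (a(d, F) = (½)/3 = (½)*(⅓) = ⅙)
(493 + Z)*(a(0, 19) - 42) = (493 - 37338)*(⅙ - 42) = -36845*(-251/6) = 9248095/6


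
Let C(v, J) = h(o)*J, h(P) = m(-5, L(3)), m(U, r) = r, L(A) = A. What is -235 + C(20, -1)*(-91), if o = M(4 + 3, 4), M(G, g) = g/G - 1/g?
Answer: 38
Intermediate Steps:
M(G, g) = -1/g + g/G
o = 9/28 (o = -1/4 + 4/(4 + 3) = -1*¼ + 4/7 = -¼ + 4*(⅐) = -¼ + 4/7 = 9/28 ≈ 0.32143)
h(P) = 3
C(v, J) = 3*J
-235 + C(20, -1)*(-91) = -235 + (3*(-1))*(-91) = -235 - 3*(-91) = -235 + 273 = 38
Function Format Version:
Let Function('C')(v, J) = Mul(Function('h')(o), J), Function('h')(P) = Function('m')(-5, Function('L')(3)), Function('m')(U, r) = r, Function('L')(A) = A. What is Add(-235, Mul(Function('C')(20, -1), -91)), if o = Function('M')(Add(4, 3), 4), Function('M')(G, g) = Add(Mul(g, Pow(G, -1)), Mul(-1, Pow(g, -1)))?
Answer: 38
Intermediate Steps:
Function('M')(G, g) = Add(Mul(-1, Pow(g, -1)), Mul(g, Pow(G, -1)))
o = Rational(9, 28) (o = Add(Mul(-1, Pow(4, -1)), Mul(4, Pow(Add(4, 3), -1))) = Add(Mul(-1, Rational(1, 4)), Mul(4, Pow(7, -1))) = Add(Rational(-1, 4), Mul(4, Rational(1, 7))) = Add(Rational(-1, 4), Rational(4, 7)) = Rational(9, 28) ≈ 0.32143)
Function('h')(P) = 3
Function('C')(v, J) = Mul(3, J)
Add(-235, Mul(Function('C')(20, -1), -91)) = Add(-235, Mul(Mul(3, -1), -91)) = Add(-235, Mul(-3, -91)) = Add(-235, 273) = 38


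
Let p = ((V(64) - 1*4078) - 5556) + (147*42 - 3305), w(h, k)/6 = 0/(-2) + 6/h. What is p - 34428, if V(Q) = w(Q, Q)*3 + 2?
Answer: -659029/16 ≈ -41189.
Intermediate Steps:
w(h, k) = 36/h (w(h, k) = 6*(0/(-2) + 6/h) = 6*(0*(-½) + 6/h) = 6*(0 + 6/h) = 6*(6/h) = 36/h)
V(Q) = 2 + 108/Q (V(Q) = (36/Q)*3 + 2 = 108/Q + 2 = 2 + 108/Q)
p = -108181/16 (p = (((2 + 108/64) - 1*4078) - 5556) + (147*42 - 3305) = (((2 + 108*(1/64)) - 4078) - 5556) + (6174 - 3305) = (((2 + 27/16) - 4078) - 5556) + 2869 = ((59/16 - 4078) - 5556) + 2869 = (-65189/16 - 5556) + 2869 = -154085/16 + 2869 = -108181/16 ≈ -6761.3)
p - 34428 = -108181/16 - 34428 = -659029/16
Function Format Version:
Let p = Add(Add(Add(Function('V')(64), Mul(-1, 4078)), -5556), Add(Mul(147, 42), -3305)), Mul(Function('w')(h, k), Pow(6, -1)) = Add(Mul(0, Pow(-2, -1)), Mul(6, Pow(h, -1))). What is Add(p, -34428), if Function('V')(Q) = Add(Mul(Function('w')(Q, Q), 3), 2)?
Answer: Rational(-659029, 16) ≈ -41189.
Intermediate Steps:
Function('w')(h, k) = Mul(36, Pow(h, -1)) (Function('w')(h, k) = Mul(6, Add(Mul(0, Pow(-2, -1)), Mul(6, Pow(h, -1)))) = Mul(6, Add(Mul(0, Rational(-1, 2)), Mul(6, Pow(h, -1)))) = Mul(6, Add(0, Mul(6, Pow(h, -1)))) = Mul(6, Mul(6, Pow(h, -1))) = Mul(36, Pow(h, -1)))
Function('V')(Q) = Add(2, Mul(108, Pow(Q, -1))) (Function('V')(Q) = Add(Mul(Mul(36, Pow(Q, -1)), 3), 2) = Add(Mul(108, Pow(Q, -1)), 2) = Add(2, Mul(108, Pow(Q, -1))))
p = Rational(-108181, 16) (p = Add(Add(Add(Add(2, Mul(108, Pow(64, -1))), Mul(-1, 4078)), -5556), Add(Mul(147, 42), -3305)) = Add(Add(Add(Add(2, Mul(108, Rational(1, 64))), -4078), -5556), Add(6174, -3305)) = Add(Add(Add(Add(2, Rational(27, 16)), -4078), -5556), 2869) = Add(Add(Add(Rational(59, 16), -4078), -5556), 2869) = Add(Add(Rational(-65189, 16), -5556), 2869) = Add(Rational(-154085, 16), 2869) = Rational(-108181, 16) ≈ -6761.3)
Add(p, -34428) = Add(Rational(-108181, 16), -34428) = Rational(-659029, 16)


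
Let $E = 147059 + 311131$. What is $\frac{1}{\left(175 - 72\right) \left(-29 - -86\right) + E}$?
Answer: $\frac{1}{464061} \approx 2.1549 \cdot 10^{-6}$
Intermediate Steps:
$E = 458190$
$\frac{1}{\left(175 - 72\right) \left(-29 - -86\right) + E} = \frac{1}{\left(175 - 72\right) \left(-29 - -86\right) + 458190} = \frac{1}{103 \left(-29 + 86\right) + 458190} = \frac{1}{103 \cdot 57 + 458190} = \frac{1}{5871 + 458190} = \frac{1}{464061}$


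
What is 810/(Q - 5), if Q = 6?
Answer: 810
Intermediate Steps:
810/(Q - 5) = 810/(6 - 5) = 810/1 = 810*1 = 810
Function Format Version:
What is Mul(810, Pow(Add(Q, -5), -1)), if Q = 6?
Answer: 810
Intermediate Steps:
Mul(810, Pow(Add(Q, -5), -1)) = Mul(810, Pow(Add(6, -5), -1)) = Mul(810, Pow(1, -1)) = Mul(810, 1) = 810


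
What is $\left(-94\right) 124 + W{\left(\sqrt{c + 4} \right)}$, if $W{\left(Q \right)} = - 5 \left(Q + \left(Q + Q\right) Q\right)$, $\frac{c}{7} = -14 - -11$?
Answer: $-11486 - 5 i \sqrt{17} \approx -11486.0 - 20.616 i$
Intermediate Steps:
$c = -21$ ($c = 7 \left(-14 - -11\right) = 7 \left(-14 + 11\right) = 7 \left(-3\right) = -21$)
$W{\left(Q \right)} = - 10 Q^{2} - 5 Q$ ($W{\left(Q \right)} = - 5 \left(Q + 2 Q Q\right) = - 5 \left(Q + 2 Q^{2}\right) = - 10 Q^{2} - 5 Q$)
$\left(-94\right) 124 + W{\left(\sqrt{c + 4} \right)} = \left(-94\right) 124 - 5 \sqrt{-21 + 4} \left(1 + 2 \sqrt{-21 + 4}\right) = -11656 - 5 \sqrt{-17} \left(1 + 2 \sqrt{-17}\right) = -11656 - 5 i \sqrt{17} \left(1 + 2 i \sqrt{17}\right)$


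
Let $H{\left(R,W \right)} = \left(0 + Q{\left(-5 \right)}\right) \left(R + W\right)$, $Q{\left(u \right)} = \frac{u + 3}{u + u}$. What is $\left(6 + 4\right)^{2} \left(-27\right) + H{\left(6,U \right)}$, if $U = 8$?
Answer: $- \frac{13486}{5} \approx -2697.2$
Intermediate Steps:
$Q{\left(u \right)} = \frac{3 + u}{2 u}$
$H{\left(R,W \right)} = \frac{R}{5} + \frac{W}{5}$ ($H{\left(R,W \right)} = \left(0 + \frac{3 - 5}{2 \left(-5\right)}\right) \left(R + W\right) = \left(0 + \frac{1}{2} \left(- \frac{1}{5}\right) \left(-2\right)\right) \left(R + W\right) = \left(0 + \frac{1}{5}\right) \left(R + W\right) = \frac{R + W}{5} = \frac{R}{5} + \frac{W}{5}$)
$\left(6 + 4\right)^{2} \left(-27\right) + H{\left(6,U \right)} = \left(6 + 4\right)^{2} \left(-27\right) + \left(\frac{1}{5} \cdot 6 + \frac{1}{5} \cdot 8\right) = 10^{2} \left(-27\right) + \left(\frac{6}{5} + \frac{8}{5}\right) = 100 \left(-27\right) + \frac{14}{5} = -2700 + \frac{14}{5} = - \frac{13486}{5}$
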